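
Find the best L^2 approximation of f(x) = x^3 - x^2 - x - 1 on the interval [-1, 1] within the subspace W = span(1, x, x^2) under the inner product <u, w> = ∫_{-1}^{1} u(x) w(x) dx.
g(x) = -x^2 - 2*x/5 - 1

The best approximation g ∈ W is the orthogonal projection of f onto W. Writing g = a_0 + a_1 x + a_2 x^2, the coefficients solve the normal equations G · a = b where
  G_{ij} = <φ_i, φ_j> and b_i = <f, φ_i>, with φ_0 = 1, φ_1 = x, φ_2 = x^2.
G =
  [2, 0, 2/3]
  [0, 2/3, 0]
  [2/3, 0, 2/5],
b = (-8/3, -4/15, -16/15).
Solving gives a_0 = -1, a_1 = -2/5, a_2 = -1, so
  g(x) = -x^2 - 2*x/5 - 1.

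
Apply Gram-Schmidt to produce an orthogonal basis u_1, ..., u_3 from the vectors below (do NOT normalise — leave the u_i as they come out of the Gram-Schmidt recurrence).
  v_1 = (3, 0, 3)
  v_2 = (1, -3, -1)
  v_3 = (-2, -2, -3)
Orthogonal basis:
  u_1 = (3, 0, 3)
  u_2 = (1, -3, -1)
  u_3 = (-3/22, -1/11, 3/22)

Apply the Gram-Schmidt recurrence
  u_1 = v_1
  u_i = v_i − Σ_{j<i} ((v_i · u_j) / (u_j · u_j)) · u_j.

Step by step this gives:
  u_1 = (3, 0, 3)
  u_2 = (1, -3, -1)
  u_3 = (-3/22, -1/11, 3/22)

Orthogonality check:
  u_2 · u_1 = 0 (should be 0)
  u_3 · u_1 = 0 (should be 0)
  u_3 · u_2 = 0 (should be 0)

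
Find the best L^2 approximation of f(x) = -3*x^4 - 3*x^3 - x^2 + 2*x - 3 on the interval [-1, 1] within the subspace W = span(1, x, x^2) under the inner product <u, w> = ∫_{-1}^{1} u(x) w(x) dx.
g(x) = -25*x^2/7 + x/5 - 96/35

The best approximation g ∈ W is the orthogonal projection of f onto W. Writing g = a_0 + a_1 x + a_2 x^2, the coefficients solve the normal equations G · a = b where
  G_{ij} = <φ_i, φ_j> and b_i = <f, φ_i>, with φ_0 = 1, φ_1 = x, φ_2 = x^2.
G =
  [2, 0, 2/3]
  [0, 2/3, 0]
  [2/3, 0, 2/5],
b = (-118/15, 2/15, -114/35).
Solving gives a_0 = -96/35, a_1 = 1/5, a_2 = -25/7, so
  g(x) = -25*x^2/7 + x/5 - 96/35.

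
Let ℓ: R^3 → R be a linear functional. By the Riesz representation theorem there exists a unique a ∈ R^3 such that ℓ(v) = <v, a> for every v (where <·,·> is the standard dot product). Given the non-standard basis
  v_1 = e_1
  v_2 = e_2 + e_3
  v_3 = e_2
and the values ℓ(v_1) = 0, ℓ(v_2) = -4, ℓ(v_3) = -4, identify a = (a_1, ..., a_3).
a = (0, -4, 0)

Write a = (a_1, ..., a_3) in the standard basis. For each basis vector v_i, ℓ(v_i) = <v_i, a> is a linear equation in the a_j's. Collect the n equations into a matrix system V a = ℓ, where row i of V is v_i (expressed in the standard basis). Since V is invertible (lower-triangular with 1s on the diagonal, up to permutation), solve by back-substitution:
  V =
[[1, 0, 0],
 [0, 1, 1],
 [0, 1, 0]]
  V a = (0, -4, -4)
Solving gives a = (0, -4, 0).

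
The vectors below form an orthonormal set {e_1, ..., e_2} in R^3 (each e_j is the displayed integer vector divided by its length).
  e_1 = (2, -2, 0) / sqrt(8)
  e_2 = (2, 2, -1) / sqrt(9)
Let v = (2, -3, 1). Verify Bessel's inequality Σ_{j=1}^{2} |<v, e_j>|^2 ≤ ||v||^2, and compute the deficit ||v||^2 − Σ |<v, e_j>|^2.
Σ |<v, e_j>|^2 = 27/2; ||v||^2 = 14; deficit = 1/2

Write each e_j = u_j / sqrt(<u_j, u_j>) where u_j is the displayed integer vector. Then <v, e_j> = <v, u_j> / sqrt(<u_j, u_j>), so |<v, e_j>|^2 = <v, u_j>^2 / <u_j, u_j>.
Coefficients: <v, e_1> = 10/sqrt(8), <v, e_2> = -3/sqrt(9).
Square and sum: Σ |<v, e_j>|^2 = 27/2.
Compute ||v||^2 = v·v = 14.
Deficit = 14 − 27/2 = 1/2 ≥ 0, confirming Bessel's inequality. (The deficit equals ||v − Σ <v,e_j> e_j||^2, the squared distance from v to span{e_j}.)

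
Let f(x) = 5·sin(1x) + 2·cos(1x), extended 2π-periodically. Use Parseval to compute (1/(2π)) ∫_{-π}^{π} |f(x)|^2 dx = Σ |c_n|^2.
Σ |c_n|^2 = 29/2

Expand |f|^2 and use orthogonality of {sin(nx), cos(mx)} on [-π, π]:
  ∫_{-π}^{π} sin(nx)^2 dx = π, ∫ cos(mx)^2 dx = π, and cross terms integrate to 0.
So ∫_{-π}^{π} f(x)^2 dx = 5^2 · π + 2^2 · π = (25 + 4)π.
Divide by 2π: (25 + 4)/2 = 29/2.
By Parseval, this equals Σ |c_n|^2.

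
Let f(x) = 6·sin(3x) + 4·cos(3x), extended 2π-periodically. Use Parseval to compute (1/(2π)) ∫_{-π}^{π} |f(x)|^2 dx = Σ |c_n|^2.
Σ |c_n|^2 = 26

Expand |f|^2 and use orthogonality of {sin(nx), cos(mx)} on [-π, π]:
  ∫_{-π}^{π} sin(nx)^2 dx = π, ∫ cos(mx)^2 dx = π, and cross terms integrate to 0.
So ∫_{-π}^{π} f(x)^2 dx = 6^2 · π + 4^2 · π = (36 + 16)π.
Divide by 2π: (36 + 16)/2 = 26.
By Parseval, this equals Σ |c_n|^2.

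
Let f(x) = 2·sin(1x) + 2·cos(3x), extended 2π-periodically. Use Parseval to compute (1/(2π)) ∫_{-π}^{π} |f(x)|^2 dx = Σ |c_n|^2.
Σ |c_n|^2 = 4

Expand |f|^2 and use orthogonality of {sin(nx), cos(mx)} on [-π, π]:
  ∫_{-π}^{π} sin(nx)^2 dx = π, ∫ cos(mx)^2 dx = π, and cross terms integrate to 0.
So ∫_{-π}^{π} f(x)^2 dx = 2^2 · π + 2^2 · π = (4 + 4)π.
Divide by 2π: (4 + 4)/2 = 4.
By Parseval, this equals Σ |c_n|^2.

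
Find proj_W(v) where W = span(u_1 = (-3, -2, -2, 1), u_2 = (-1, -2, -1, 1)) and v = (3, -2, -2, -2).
proj_W(v) = (45/26, -17/13, 7/13, 17/26)

Set up U = [u_1 | ... | u_2] ∈ R^(4×2). The projector onto W = col(U) is P = U (U^T U)^(-1) U^T.
Compute U^T U =
  [18, 10]
  [10, 7],
and U^T v = (-3, 1).
Solve U^T U · c = U^T v for the coefficients: c = (-31/26, 24/13). The projection is proj_W(v) = U c.
Check: (v - proj_W(v)) · u_1 = 0  (should be 0).
Check: (v - proj_W(v)) · u_2 = 0  (should be 0).
Result: proj_W(v) = (45/26, -17/13, 7/13, 17/26).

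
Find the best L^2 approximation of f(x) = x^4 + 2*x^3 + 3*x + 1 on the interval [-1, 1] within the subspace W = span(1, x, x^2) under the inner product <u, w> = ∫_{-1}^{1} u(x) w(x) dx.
g(x) = 6*x^2/7 + 21*x/5 + 32/35

The best approximation g ∈ W is the orthogonal projection of f onto W. Writing g = a_0 + a_1 x + a_2 x^2, the coefficients solve the normal equations G · a = b where
  G_{ij} = <φ_i, φ_j> and b_i = <f, φ_i>, with φ_0 = 1, φ_1 = x, φ_2 = x^2.
G =
  [2, 0, 2/3]
  [0, 2/3, 0]
  [2/3, 0, 2/5],
b = (12/5, 14/5, 20/21).
Solving gives a_0 = 32/35, a_1 = 21/5, a_2 = 6/7, so
  g(x) = 6*x^2/7 + 21*x/5 + 32/35.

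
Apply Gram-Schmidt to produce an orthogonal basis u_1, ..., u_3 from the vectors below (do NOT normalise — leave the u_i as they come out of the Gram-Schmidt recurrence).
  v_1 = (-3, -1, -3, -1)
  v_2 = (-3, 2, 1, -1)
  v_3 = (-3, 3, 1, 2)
Orthogonal basis:
  u_1 = (-3, -1, -3, -1)
  u_2 = (-9/4, 9/4, 7/4, -3/4)
  u_3 = (-3/5, 4/5, -3/5, 14/5)

Apply the Gram-Schmidt recurrence
  u_1 = v_1
  u_i = v_i − Σ_{j<i} ((v_i · u_j) / (u_j · u_j)) · u_j.

Step by step this gives:
  u_1 = (-3, -1, -3, -1)
  u_2 = (-9/4, 9/4, 7/4, -3/4)
  u_3 = (-3/5, 4/5, -3/5, 14/5)

Orthogonality check:
  u_2 · u_1 = 0 (should be 0)
  u_3 · u_1 = 0 (should be 0)
  u_3 · u_2 = 0 (should be 0)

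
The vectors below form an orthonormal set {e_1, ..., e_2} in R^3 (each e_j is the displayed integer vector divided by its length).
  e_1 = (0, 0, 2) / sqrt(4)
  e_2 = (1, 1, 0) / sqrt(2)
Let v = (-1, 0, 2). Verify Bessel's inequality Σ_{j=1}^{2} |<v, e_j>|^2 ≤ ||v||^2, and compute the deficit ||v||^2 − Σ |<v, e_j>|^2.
Σ |<v, e_j>|^2 = 9/2; ||v||^2 = 5; deficit = 1/2

Write each e_j = u_j / sqrt(<u_j, u_j>) where u_j is the displayed integer vector. Then <v, e_j> = <v, u_j> / sqrt(<u_j, u_j>), so |<v, e_j>|^2 = <v, u_j>^2 / <u_j, u_j>.
Coefficients: <v, e_1> = 4/sqrt(4), <v, e_2> = -1/sqrt(2).
Square and sum: Σ |<v, e_j>|^2 = 9/2.
Compute ||v||^2 = v·v = 5.
Deficit = 5 − 9/2 = 1/2 ≥ 0, confirming Bessel's inequality. (The deficit equals ||v − Σ <v,e_j> e_j||^2, the squared distance from v to span{e_j}.)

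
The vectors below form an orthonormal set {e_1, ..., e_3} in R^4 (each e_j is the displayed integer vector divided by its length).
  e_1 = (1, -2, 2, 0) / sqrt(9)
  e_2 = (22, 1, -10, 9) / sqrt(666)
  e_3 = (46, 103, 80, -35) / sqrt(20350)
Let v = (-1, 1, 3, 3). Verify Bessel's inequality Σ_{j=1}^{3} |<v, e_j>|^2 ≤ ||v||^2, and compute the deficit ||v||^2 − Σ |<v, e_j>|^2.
Σ |<v, e_j>|^2 = 1011/275; ||v||^2 = 20; deficit = 4489/275

Write each e_j = u_j / sqrt(<u_j, u_j>) where u_j is the displayed integer vector. Then <v, e_j> = <v, u_j> / sqrt(<u_j, u_j>), so |<v, e_j>|^2 = <v, u_j>^2 / <u_j, u_j>.
Coefficients: <v, e_1> = 3/sqrt(9), <v, e_2> = -24/sqrt(666), <v, e_3> = 192/sqrt(20350).
Square and sum: Σ |<v, e_j>|^2 = 1011/275.
Compute ||v||^2 = v·v = 20.
Deficit = 20 − 1011/275 = 4489/275 ≥ 0, confirming Bessel's inequality. (The deficit equals ||v − Σ <v,e_j> e_j||^2, the squared distance from v to span{e_j}.)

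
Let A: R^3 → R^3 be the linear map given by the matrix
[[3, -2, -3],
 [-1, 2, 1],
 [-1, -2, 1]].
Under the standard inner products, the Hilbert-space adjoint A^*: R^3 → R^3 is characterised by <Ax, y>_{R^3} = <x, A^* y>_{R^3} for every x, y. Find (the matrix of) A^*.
A^* = A^T =
[[3, -1, -1],
 [-2, 2, -2],
 [-3, 1, 1]]

For real matrices with standard dot products, the defining identity <Ax, y> = <x, A^* y> gives (Ax)^T y = x^T (A^*) y, i.e. x^T A^T y = x^T (A^*) y. Since this holds for all x, y, we must have A^* = A^T. Therefore
A^* =
[[3, -1, -1],
 [-2, 2, -2],
 [-3, 1, 1]].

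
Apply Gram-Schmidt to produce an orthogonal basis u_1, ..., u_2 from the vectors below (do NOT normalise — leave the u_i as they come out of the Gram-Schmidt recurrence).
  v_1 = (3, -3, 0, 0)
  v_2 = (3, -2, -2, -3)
Orthogonal basis:
  u_1 = (3, -3, 0, 0)
  u_2 = (1/2, 1/2, -2, -3)

Apply the Gram-Schmidt recurrence
  u_1 = v_1
  u_i = v_i − Σ_{j<i} ((v_i · u_j) / (u_j · u_j)) · u_j.

Step by step this gives:
  u_1 = (3, -3, 0, 0)
  u_2 = (1/2, 1/2, -2, -3)

Orthogonality check:
  u_2 · u_1 = 0 (should be 0)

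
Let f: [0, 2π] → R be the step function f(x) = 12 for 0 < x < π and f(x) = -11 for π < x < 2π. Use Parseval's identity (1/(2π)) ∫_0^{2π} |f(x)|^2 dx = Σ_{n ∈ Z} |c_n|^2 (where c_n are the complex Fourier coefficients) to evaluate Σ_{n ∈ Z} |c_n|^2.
Σ |c_n|^2 = 265/2

Parseval equates the L^2 energy of f (normalised by 1/(2π)) with the ℓ^2 sum of its Fourier coefficients: (1/(2π)) ∫_0^{2π} |f|^2 = Σ |c_n|^2.
Compute the left side: (1/(2π)) [∫_0^π 12^2 dx + ∫_π^{2π} (-11)^2 dx] = (1/(2π)) · (144π + 121π) = (144 + 121)/2 = 265/2.
So Σ_{n ∈ Z} |c_n|^2 = 265/2.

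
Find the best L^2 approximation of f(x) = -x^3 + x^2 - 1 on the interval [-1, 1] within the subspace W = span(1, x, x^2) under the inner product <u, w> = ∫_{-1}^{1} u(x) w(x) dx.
g(x) = x^2 - 3*x/5 - 1

The best approximation g ∈ W is the orthogonal projection of f onto W. Writing g = a_0 + a_1 x + a_2 x^2, the coefficients solve the normal equations G · a = b where
  G_{ij} = <φ_i, φ_j> and b_i = <f, φ_i>, with φ_0 = 1, φ_1 = x, φ_2 = x^2.
G =
  [2, 0, 2/3]
  [0, 2/3, 0]
  [2/3, 0, 2/5],
b = (-4/3, -2/5, -4/15).
Solving gives a_0 = -1, a_1 = -3/5, a_2 = 1, so
  g(x) = x^2 - 3*x/5 - 1.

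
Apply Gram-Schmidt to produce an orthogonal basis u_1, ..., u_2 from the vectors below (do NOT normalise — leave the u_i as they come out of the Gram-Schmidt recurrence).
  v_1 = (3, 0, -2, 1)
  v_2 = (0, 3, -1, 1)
Orthogonal basis:
  u_1 = (3, 0, -2, 1)
  u_2 = (-9/14, 3, -4/7, 11/14)

Apply the Gram-Schmidt recurrence
  u_1 = v_1
  u_i = v_i − Σ_{j<i} ((v_i · u_j) / (u_j · u_j)) · u_j.

Step by step this gives:
  u_1 = (3, 0, -2, 1)
  u_2 = (-9/14, 3, -4/7, 11/14)

Orthogonality check:
  u_2 · u_1 = 0 (should be 0)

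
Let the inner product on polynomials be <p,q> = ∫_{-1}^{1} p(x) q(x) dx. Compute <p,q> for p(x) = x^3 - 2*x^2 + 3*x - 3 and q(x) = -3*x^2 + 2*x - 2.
<p,q> = 418/15

Expand the product: p(x)·q(x) = -3*x^5 + 8*x^4 - 15*x^3 + 19*x^2 - 12*x + 6.
∫_{-1}^{1} of each monomial x^k gives [2/(k+1) if k even, 0 if k odd]. Integrating term-by-term (or equivalently evaluating the antiderivative F(x) = -x^6/2 + 8*x^5/5 - 15*x^4/4 + 19*x^3/3 - 6*x^2 + 6*x at the endpoints):
  F(1) − F(−1) = 221/60 − (-1451/60) = 418/15.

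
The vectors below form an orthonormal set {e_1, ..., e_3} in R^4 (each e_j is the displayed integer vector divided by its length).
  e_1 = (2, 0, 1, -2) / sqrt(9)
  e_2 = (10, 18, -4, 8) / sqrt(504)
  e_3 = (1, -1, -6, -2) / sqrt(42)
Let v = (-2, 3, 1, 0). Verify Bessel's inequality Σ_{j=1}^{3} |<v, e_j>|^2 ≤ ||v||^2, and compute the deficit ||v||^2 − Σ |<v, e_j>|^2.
Σ |<v, e_j>|^2 = 17/3; ||v||^2 = 14; deficit = 25/3

Write each e_j = u_j / sqrt(<u_j, u_j>) where u_j is the displayed integer vector. Then <v, e_j> = <v, u_j> / sqrt(<u_j, u_j>), so |<v, e_j>|^2 = <v, u_j>^2 / <u_j, u_j>.
Coefficients: <v, e_1> = -3/sqrt(9), <v, e_2> = 30/sqrt(504), <v, e_3> = -11/sqrt(42).
Square and sum: Σ |<v, e_j>|^2 = 17/3.
Compute ||v||^2 = v·v = 14.
Deficit = 14 − 17/3 = 25/3 ≥ 0, confirming Bessel's inequality. (The deficit equals ||v − Σ <v,e_j> e_j||^2, the squared distance from v to span{e_j}.)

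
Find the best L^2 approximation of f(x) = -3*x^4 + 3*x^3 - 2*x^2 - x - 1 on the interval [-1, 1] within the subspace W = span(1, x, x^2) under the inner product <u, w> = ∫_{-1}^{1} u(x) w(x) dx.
g(x) = -32*x^2/7 + 4*x/5 - 26/35

The best approximation g ∈ W is the orthogonal projection of f onto W. Writing g = a_0 + a_1 x + a_2 x^2, the coefficients solve the normal equations G · a = b where
  G_{ij} = <φ_i, φ_j> and b_i = <f, φ_i>, with φ_0 = 1, φ_1 = x, φ_2 = x^2.
G =
  [2, 0, 2/3]
  [0, 2/3, 0]
  [2/3, 0, 2/5],
b = (-68/15, 8/15, -244/105).
Solving gives a_0 = -26/35, a_1 = 4/5, a_2 = -32/7, so
  g(x) = -32*x^2/7 + 4*x/5 - 26/35.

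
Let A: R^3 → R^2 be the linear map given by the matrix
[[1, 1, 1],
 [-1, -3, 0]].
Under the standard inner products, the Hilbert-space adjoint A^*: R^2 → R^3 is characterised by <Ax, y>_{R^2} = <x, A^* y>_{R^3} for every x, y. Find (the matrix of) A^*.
A^* = A^T =
[[1, -1],
 [1, -3],
 [1, 0]]

For real matrices with standard dot products, the defining identity <Ax, y> = <x, A^* y> gives (Ax)^T y = x^T (A^*) y, i.e. x^T A^T y = x^T (A^*) y. Since this holds for all x, y, we must have A^* = A^T. Therefore
A^* =
[[1, -1],
 [1, -3],
 [1, 0]].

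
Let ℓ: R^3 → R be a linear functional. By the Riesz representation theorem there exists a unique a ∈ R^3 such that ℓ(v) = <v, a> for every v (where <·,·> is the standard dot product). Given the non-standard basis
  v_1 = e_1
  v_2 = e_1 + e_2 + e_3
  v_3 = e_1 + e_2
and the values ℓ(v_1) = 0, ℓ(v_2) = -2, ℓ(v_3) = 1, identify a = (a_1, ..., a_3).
a = (0, 1, -3)

Write a = (a_1, ..., a_3) in the standard basis. For each basis vector v_i, ℓ(v_i) = <v_i, a> is a linear equation in the a_j's. Collect the n equations into a matrix system V a = ℓ, where row i of V is v_i (expressed in the standard basis). Since V is invertible (lower-triangular with 1s on the diagonal, up to permutation), solve by back-substitution:
  V =
[[1, 0, 0],
 [1, 1, 1],
 [1, 1, 0]]
  V a = (0, -2, 1)
Solving gives a = (0, 1, -3).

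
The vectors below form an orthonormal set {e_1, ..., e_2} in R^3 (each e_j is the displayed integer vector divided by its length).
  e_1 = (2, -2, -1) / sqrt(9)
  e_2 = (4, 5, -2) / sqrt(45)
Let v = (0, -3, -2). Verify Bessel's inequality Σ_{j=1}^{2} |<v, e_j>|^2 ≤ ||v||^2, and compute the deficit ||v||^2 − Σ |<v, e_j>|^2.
Σ |<v, e_j>|^2 = 49/5; ||v||^2 = 13; deficit = 16/5

Write each e_j = u_j / sqrt(<u_j, u_j>) where u_j is the displayed integer vector. Then <v, e_j> = <v, u_j> / sqrt(<u_j, u_j>), so |<v, e_j>|^2 = <v, u_j>^2 / <u_j, u_j>.
Coefficients: <v, e_1> = 8/sqrt(9), <v, e_2> = -11/sqrt(45).
Square and sum: Σ |<v, e_j>|^2 = 49/5.
Compute ||v||^2 = v·v = 13.
Deficit = 13 − 49/5 = 16/5 ≥ 0, confirming Bessel's inequality. (The deficit equals ||v − Σ <v,e_j> e_j||^2, the squared distance from v to span{e_j}.)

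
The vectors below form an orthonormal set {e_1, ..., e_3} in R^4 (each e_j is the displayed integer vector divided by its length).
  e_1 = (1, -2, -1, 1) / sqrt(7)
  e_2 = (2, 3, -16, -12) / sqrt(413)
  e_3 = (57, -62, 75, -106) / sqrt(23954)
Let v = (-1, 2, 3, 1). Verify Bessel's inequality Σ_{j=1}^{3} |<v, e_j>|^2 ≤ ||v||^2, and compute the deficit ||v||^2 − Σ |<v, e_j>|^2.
Σ |<v, e_j>|^2 = 2995/203; ||v||^2 = 15; deficit = 50/203

Write each e_j = u_j / sqrt(<u_j, u_j>) where u_j is the displayed integer vector. Then <v, e_j> = <v, u_j> / sqrt(<u_j, u_j>), so |<v, e_j>|^2 = <v, u_j>^2 / <u_j, u_j>.
Coefficients: <v, e_1> = -7/sqrt(7), <v, e_2> = -56/sqrt(413), <v, e_3> = -62/sqrt(23954).
Square and sum: Σ |<v, e_j>|^2 = 2995/203.
Compute ||v||^2 = v·v = 15.
Deficit = 15 − 2995/203 = 50/203 ≥ 0, confirming Bessel's inequality. (The deficit equals ||v − Σ <v,e_j> e_j||^2, the squared distance from v to span{e_j}.)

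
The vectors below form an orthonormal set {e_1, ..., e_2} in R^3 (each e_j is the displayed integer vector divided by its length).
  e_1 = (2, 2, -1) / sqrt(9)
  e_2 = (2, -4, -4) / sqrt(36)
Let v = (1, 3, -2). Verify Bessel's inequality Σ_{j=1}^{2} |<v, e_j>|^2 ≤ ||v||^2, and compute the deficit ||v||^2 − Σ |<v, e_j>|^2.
Σ |<v, e_j>|^2 = 101/9; ||v||^2 = 14; deficit = 25/9

Write each e_j = u_j / sqrt(<u_j, u_j>) where u_j is the displayed integer vector. Then <v, e_j> = <v, u_j> / sqrt(<u_j, u_j>), so |<v, e_j>|^2 = <v, u_j>^2 / <u_j, u_j>.
Coefficients: <v, e_1> = 10/sqrt(9), <v, e_2> = -2/sqrt(36).
Square and sum: Σ |<v, e_j>|^2 = 101/9.
Compute ||v||^2 = v·v = 14.
Deficit = 14 − 101/9 = 25/9 ≥ 0, confirming Bessel's inequality. (The deficit equals ||v − Σ <v,e_j> e_j||^2, the squared distance from v to span{e_j}.)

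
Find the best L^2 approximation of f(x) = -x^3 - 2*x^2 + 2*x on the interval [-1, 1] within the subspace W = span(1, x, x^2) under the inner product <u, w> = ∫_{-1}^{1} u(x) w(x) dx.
g(x) = -2*x^2 + 7*x/5

The best approximation g ∈ W is the orthogonal projection of f onto W. Writing g = a_0 + a_1 x + a_2 x^2, the coefficients solve the normal equations G · a = b where
  G_{ij} = <φ_i, φ_j> and b_i = <f, φ_i>, with φ_0 = 1, φ_1 = x, φ_2 = x^2.
G =
  [2, 0, 2/3]
  [0, 2/3, 0]
  [2/3, 0, 2/5],
b = (-4/3, 14/15, -4/5).
Solving gives a_0 = 0, a_1 = 7/5, a_2 = -2, so
  g(x) = -2*x^2 + 7*x/5.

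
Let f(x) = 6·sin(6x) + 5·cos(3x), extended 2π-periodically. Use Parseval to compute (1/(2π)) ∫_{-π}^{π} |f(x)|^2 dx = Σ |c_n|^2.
Σ |c_n|^2 = 61/2

Expand |f|^2 and use orthogonality of {sin(nx), cos(mx)} on [-π, π]:
  ∫_{-π}^{π} sin(nx)^2 dx = π, ∫ cos(mx)^2 dx = π, and cross terms integrate to 0.
So ∫_{-π}^{π} f(x)^2 dx = 6^2 · π + 5^2 · π = (36 + 25)π.
Divide by 2π: (36 + 25)/2 = 61/2.
By Parseval, this equals Σ |c_n|^2.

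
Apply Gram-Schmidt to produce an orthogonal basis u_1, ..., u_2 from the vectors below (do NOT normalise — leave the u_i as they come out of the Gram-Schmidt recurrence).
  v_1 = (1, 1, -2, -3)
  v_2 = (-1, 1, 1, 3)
Orthogonal basis:
  u_1 = (1, 1, -2, -3)
  u_2 = (-4/15, 26/15, -7/15, 4/5)

Apply the Gram-Schmidt recurrence
  u_1 = v_1
  u_i = v_i − Σ_{j<i} ((v_i · u_j) / (u_j · u_j)) · u_j.

Step by step this gives:
  u_1 = (1, 1, -2, -3)
  u_2 = (-4/15, 26/15, -7/15, 4/5)

Orthogonality check:
  u_2 · u_1 = 0 (should be 0)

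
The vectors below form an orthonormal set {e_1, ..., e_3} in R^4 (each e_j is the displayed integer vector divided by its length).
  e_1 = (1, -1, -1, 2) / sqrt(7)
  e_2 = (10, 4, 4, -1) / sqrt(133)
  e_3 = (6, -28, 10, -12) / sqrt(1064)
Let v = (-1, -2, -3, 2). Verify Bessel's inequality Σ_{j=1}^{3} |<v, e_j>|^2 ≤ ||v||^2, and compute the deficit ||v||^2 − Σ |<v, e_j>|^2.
Σ |<v, e_j>|^2 = 118/7; ||v||^2 = 18; deficit = 8/7

Write each e_j = u_j / sqrt(<u_j, u_j>) where u_j is the displayed integer vector. Then <v, e_j> = <v, u_j> / sqrt(<u_j, u_j>), so |<v, e_j>|^2 = <v, u_j>^2 / <u_j, u_j>.
Coefficients: <v, e_1> = 8/sqrt(7), <v, e_2> = -32/sqrt(133), <v, e_3> = -4/sqrt(1064).
Square and sum: Σ |<v, e_j>|^2 = 118/7.
Compute ||v||^2 = v·v = 18.
Deficit = 18 − 118/7 = 8/7 ≥ 0, confirming Bessel's inequality. (The deficit equals ||v − Σ <v,e_j> e_j||^2, the squared distance from v to span{e_j}.)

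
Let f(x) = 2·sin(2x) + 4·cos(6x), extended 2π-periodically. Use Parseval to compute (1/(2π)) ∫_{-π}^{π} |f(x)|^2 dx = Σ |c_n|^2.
Σ |c_n|^2 = 10

Expand |f|^2 and use orthogonality of {sin(nx), cos(mx)} on [-π, π]:
  ∫_{-π}^{π} sin(nx)^2 dx = π, ∫ cos(mx)^2 dx = π, and cross terms integrate to 0.
So ∫_{-π}^{π} f(x)^2 dx = 2^2 · π + 4^2 · π = (4 + 16)π.
Divide by 2π: (4 + 16)/2 = 10.
By Parseval, this equals Σ |c_n|^2.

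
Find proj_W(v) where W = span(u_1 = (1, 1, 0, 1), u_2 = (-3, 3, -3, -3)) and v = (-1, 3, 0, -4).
proj_W(v) = (-2, 2, -2, -2)

Set up U = [u_1 | ... | u_2] ∈ R^(4×2). The projector onto W = col(U) is P = U (U^T U)^(-1) U^T.
Compute U^T U =
  [3, -3]
  [-3, 36],
and U^T v = (-2, 24).
Solve U^T U · c = U^T v for the coefficients: c = (0, 2/3). The projection is proj_W(v) = U c.
Check: (v - proj_W(v)) · u_1 = 0  (should be 0).
Check: (v - proj_W(v)) · u_2 = 0  (should be 0).
Result: proj_W(v) = (-2, 2, -2, -2).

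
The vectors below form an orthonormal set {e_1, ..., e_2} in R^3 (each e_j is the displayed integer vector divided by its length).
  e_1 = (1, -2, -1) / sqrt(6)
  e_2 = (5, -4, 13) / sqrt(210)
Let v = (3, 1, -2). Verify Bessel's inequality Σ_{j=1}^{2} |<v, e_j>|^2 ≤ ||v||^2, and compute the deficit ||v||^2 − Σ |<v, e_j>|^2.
Σ |<v, e_j>|^2 = 18/7; ||v||^2 = 14; deficit = 80/7

Write each e_j = u_j / sqrt(<u_j, u_j>) where u_j is the displayed integer vector. Then <v, e_j> = <v, u_j> / sqrt(<u_j, u_j>), so |<v, e_j>|^2 = <v, u_j>^2 / <u_j, u_j>.
Coefficients: <v, e_1> = 3/sqrt(6), <v, e_2> = -15/sqrt(210).
Square and sum: Σ |<v, e_j>|^2 = 18/7.
Compute ||v||^2 = v·v = 14.
Deficit = 14 − 18/7 = 80/7 ≥ 0, confirming Bessel's inequality. (The deficit equals ||v − Σ <v,e_j> e_j||^2, the squared distance from v to span{e_j}.)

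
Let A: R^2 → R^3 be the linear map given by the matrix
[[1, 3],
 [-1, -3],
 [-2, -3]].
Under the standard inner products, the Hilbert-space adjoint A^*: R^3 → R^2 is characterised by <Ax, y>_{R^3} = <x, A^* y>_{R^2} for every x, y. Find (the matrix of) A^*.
A^* = A^T =
[[1, -1, -2],
 [3, -3, -3]]

For real matrices with standard dot products, the defining identity <Ax, y> = <x, A^* y> gives (Ax)^T y = x^T (A^*) y, i.e. x^T A^T y = x^T (A^*) y. Since this holds for all x, y, we must have A^* = A^T. Therefore
A^* =
[[1, -1, -2],
 [3, -3, -3]].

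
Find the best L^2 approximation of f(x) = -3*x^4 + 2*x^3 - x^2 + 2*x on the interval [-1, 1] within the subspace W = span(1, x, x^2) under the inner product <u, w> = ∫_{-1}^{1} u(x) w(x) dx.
g(x) = -25*x^2/7 + 16*x/5 + 9/35

The best approximation g ∈ W is the orthogonal projection of f onto W. Writing g = a_0 + a_1 x + a_2 x^2, the coefficients solve the normal equations G · a = b where
  G_{ij} = <φ_i, φ_j> and b_i = <f, φ_i>, with φ_0 = 1, φ_1 = x, φ_2 = x^2.
G =
  [2, 0, 2/3]
  [0, 2/3, 0]
  [2/3, 0, 2/5],
b = (-28/15, 32/15, -44/35).
Solving gives a_0 = 9/35, a_1 = 16/5, a_2 = -25/7, so
  g(x) = -25*x^2/7 + 16*x/5 + 9/35.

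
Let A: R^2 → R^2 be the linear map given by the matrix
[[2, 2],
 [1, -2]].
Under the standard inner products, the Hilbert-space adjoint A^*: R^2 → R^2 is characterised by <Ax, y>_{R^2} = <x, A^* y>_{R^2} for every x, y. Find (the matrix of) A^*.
A^* = A^T =
[[2, 1],
 [2, -2]]

For real matrices with standard dot products, the defining identity <Ax, y> = <x, A^* y> gives (Ax)^T y = x^T (A^*) y, i.e. x^T A^T y = x^T (A^*) y. Since this holds for all x, y, we must have A^* = A^T. Therefore
A^* =
[[2, 1],
 [2, -2]].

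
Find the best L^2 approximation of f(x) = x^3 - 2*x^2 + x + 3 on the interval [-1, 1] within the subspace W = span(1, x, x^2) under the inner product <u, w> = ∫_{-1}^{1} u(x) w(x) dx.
g(x) = -2*x^2 + 8*x/5 + 3

The best approximation g ∈ W is the orthogonal projection of f onto W. Writing g = a_0 + a_1 x + a_2 x^2, the coefficients solve the normal equations G · a = b where
  G_{ij} = <φ_i, φ_j> and b_i = <f, φ_i>, with φ_0 = 1, φ_1 = x, φ_2 = x^2.
G =
  [2, 0, 2/3]
  [0, 2/3, 0]
  [2/3, 0, 2/5],
b = (14/3, 16/15, 6/5).
Solving gives a_0 = 3, a_1 = 8/5, a_2 = -2, so
  g(x) = -2*x^2 + 8*x/5 + 3.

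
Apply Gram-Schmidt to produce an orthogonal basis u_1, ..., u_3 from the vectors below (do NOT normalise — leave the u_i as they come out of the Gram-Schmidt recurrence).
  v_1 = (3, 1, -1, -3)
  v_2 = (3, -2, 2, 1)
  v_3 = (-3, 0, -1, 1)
Orthogonal basis:
  u_1 = (3, 1, -1, -3)
  u_2 = (27/10, -21/10, 21/10, 13/10)
  u_3 = (0, -1/2, -1/2, 0)

Apply the Gram-Schmidt recurrence
  u_1 = v_1
  u_i = v_i − Σ_{j<i} ((v_i · u_j) / (u_j · u_j)) · u_j.

Step by step this gives:
  u_1 = (3, 1, -1, -3)
  u_2 = (27/10, -21/10, 21/10, 13/10)
  u_3 = (0, -1/2, -1/2, 0)

Orthogonality check:
  u_2 · u_1 = 0 (should be 0)
  u_3 · u_1 = 0 (should be 0)
  u_3 · u_2 = 0 (should be 0)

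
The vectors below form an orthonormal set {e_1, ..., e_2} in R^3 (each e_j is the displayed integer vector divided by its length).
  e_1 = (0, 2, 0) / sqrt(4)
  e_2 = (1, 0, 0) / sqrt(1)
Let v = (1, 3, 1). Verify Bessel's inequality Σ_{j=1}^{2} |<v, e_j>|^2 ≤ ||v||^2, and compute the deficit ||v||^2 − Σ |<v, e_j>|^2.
Σ |<v, e_j>|^2 = 10; ||v||^2 = 11; deficit = 1

Write each e_j = u_j / sqrt(<u_j, u_j>) where u_j is the displayed integer vector. Then <v, e_j> = <v, u_j> / sqrt(<u_j, u_j>), so |<v, e_j>|^2 = <v, u_j>^2 / <u_j, u_j>.
Coefficients: <v, e_1> = 6/sqrt(4), <v, e_2> = 1/sqrt(1).
Square and sum: Σ |<v, e_j>|^2 = 10.
Compute ||v||^2 = v·v = 11.
Deficit = 11 − 10 = 1 ≥ 0, confirming Bessel's inequality. (The deficit equals ||v − Σ <v,e_j> e_j||^2, the squared distance from v to span{e_j}.)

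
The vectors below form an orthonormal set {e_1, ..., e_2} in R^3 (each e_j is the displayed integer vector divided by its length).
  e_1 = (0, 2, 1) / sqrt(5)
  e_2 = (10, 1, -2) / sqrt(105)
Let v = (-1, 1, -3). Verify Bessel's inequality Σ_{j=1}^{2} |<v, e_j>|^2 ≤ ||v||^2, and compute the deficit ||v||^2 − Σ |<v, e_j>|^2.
Σ |<v, e_j>|^2 = 2/7; ||v||^2 = 11; deficit = 75/7

Write each e_j = u_j / sqrt(<u_j, u_j>) where u_j is the displayed integer vector. Then <v, e_j> = <v, u_j> / sqrt(<u_j, u_j>), so |<v, e_j>|^2 = <v, u_j>^2 / <u_j, u_j>.
Coefficients: <v, e_1> = -1/sqrt(5), <v, e_2> = -3/sqrt(105).
Square and sum: Σ |<v, e_j>|^2 = 2/7.
Compute ||v||^2 = v·v = 11.
Deficit = 11 − 2/7 = 75/7 ≥ 0, confirming Bessel's inequality. (The deficit equals ||v − Σ <v,e_j> e_j||^2, the squared distance from v to span{e_j}.)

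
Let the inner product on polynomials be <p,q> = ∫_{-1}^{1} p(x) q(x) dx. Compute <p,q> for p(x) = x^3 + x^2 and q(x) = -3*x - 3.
<p,q> = -16/5

Expand the product: p(x)·q(x) = -3*x^4 - 6*x^3 - 3*x^2.
∫_{-1}^{1} of each monomial x^k gives [2/(k+1) if k even, 0 if k odd]. Integrating term-by-term (or equivalently evaluating the antiderivative F(x) = -3*x^5/5 - 3*x^4/2 - x^3 at the endpoints):
  F(1) − F(−1) = -31/10 − (1/10) = -16/5.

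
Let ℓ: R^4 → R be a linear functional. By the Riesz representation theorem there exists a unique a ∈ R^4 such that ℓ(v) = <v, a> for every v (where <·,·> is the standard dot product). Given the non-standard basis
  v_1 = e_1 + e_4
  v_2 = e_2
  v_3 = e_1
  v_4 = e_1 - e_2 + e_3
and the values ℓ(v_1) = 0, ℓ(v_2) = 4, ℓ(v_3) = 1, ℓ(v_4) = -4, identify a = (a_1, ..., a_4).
a = (1, 4, -1, -1)

Write a = (a_1, ..., a_4) in the standard basis. For each basis vector v_i, ℓ(v_i) = <v_i, a> is a linear equation in the a_j's. Collect the n equations into a matrix system V a = ℓ, where row i of V is v_i (expressed in the standard basis). Since V is invertible (lower-triangular with 1s on the diagonal, up to permutation), solve by back-substitution:
  V =
[[1, 0, 0, 1],
 [0, 1, 0, 0],
 [1, 0, 0, 0],
 [1, -1, 1, 0]]
  V a = (0, 4, 1, -4)
Solving gives a = (1, 4, -1, -1).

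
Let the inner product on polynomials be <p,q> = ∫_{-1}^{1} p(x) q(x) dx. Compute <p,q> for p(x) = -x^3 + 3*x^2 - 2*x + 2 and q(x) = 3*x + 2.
<p,q> = 34/5

Expand the product: p(x)·q(x) = -3*x^4 + 7*x^3 + 2*x + 4.
∫_{-1}^{1} of each monomial x^k gives [2/(k+1) if k even, 0 if k odd]. Integrating term-by-term (or equivalently evaluating the antiderivative F(x) = -3*x^5/5 + 7*x^4/4 + x^2 + 4*x at the endpoints):
  F(1) − F(−1) = 123/20 − (-13/20) = 34/5.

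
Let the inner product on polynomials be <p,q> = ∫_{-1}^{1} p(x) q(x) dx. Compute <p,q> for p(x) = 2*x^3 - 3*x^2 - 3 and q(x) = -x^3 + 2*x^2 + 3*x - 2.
<p,q> = 80/7

Expand the product: p(x)·q(x) = -2*x^6 + 7*x^5 - 10*x^3 - 9*x + 6.
∫_{-1}^{1} of each monomial x^k gives [2/(k+1) if k even, 0 if k odd]. Integrating term-by-term (or equivalently evaluating the antiderivative F(x) = -2*x^7/7 + 7*x^6/6 - 5*x^4/2 - 9*x^2/2 + 6*x at the endpoints):
  F(1) − F(−1) = -5/42 − (-485/42) = 80/7.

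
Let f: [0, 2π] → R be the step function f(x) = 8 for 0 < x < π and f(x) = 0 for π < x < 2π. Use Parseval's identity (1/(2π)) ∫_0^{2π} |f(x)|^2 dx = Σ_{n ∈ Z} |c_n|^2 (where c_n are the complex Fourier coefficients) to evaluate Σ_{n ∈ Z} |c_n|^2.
Σ |c_n|^2 = 32

Parseval equates the L^2 energy of f (normalised by 1/(2π)) with the ℓ^2 sum of its Fourier coefficients: (1/(2π)) ∫_0^{2π} |f|^2 = Σ |c_n|^2.
Compute the left side: (1/(2π)) [∫_0^π 8^2 dx + ∫_π^{2π} 0^2 dx] = (1/(2π)) · (64π + 0π) = (64 + 0)/2 = 32.
So Σ_{n ∈ Z} |c_n|^2 = 32.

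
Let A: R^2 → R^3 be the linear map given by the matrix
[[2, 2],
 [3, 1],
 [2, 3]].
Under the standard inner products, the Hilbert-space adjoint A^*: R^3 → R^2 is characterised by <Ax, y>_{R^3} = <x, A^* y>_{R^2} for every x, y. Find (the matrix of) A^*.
A^* = A^T =
[[2, 3, 2],
 [2, 1, 3]]

For real matrices with standard dot products, the defining identity <Ax, y> = <x, A^* y> gives (Ax)^T y = x^T (A^*) y, i.e. x^T A^T y = x^T (A^*) y. Since this holds for all x, y, we must have A^* = A^T. Therefore
A^* =
[[2, 3, 2],
 [2, 1, 3]].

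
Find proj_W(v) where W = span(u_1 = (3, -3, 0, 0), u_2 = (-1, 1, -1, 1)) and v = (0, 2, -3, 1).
proj_W(v) = (-1, 1, -2, 2)

Set up U = [u_1 | ... | u_2] ∈ R^(4×2). The projector onto W = col(U) is P = U (U^T U)^(-1) U^T.
Compute U^T U =
  [18, -6]
  [-6, 4],
and U^T v = (-6, 6).
Solve U^T U · c = U^T v for the coefficients: c = (1/3, 2). The projection is proj_W(v) = U c.
Check: (v - proj_W(v)) · u_1 = 0  (should be 0).
Check: (v - proj_W(v)) · u_2 = 0  (should be 0).
Result: proj_W(v) = (-1, 1, -2, 2).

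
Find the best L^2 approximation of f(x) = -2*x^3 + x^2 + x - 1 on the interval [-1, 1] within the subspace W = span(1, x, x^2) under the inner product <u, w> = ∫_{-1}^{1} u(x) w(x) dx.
g(x) = x^2 - x/5 - 1

The best approximation g ∈ W is the orthogonal projection of f onto W. Writing g = a_0 + a_1 x + a_2 x^2, the coefficients solve the normal equations G · a = b where
  G_{ij} = <φ_i, φ_j> and b_i = <f, φ_i>, with φ_0 = 1, φ_1 = x, φ_2 = x^2.
G =
  [2, 0, 2/3]
  [0, 2/3, 0]
  [2/3, 0, 2/5],
b = (-4/3, -2/15, -4/15).
Solving gives a_0 = -1, a_1 = -1/5, a_2 = 1, so
  g(x) = x^2 - x/5 - 1.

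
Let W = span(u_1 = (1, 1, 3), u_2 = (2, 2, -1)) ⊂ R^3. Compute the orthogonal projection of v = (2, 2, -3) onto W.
proj_W(v) = (2, 2, -3)

Set up U = [u_1 | ... | u_2] ∈ R^(3×2). The projector onto W = col(U) is P = U (U^T U)^(-1) U^T.
Compute U^T U =
  [11, 1]
  [1, 9],
and U^T v = (-5, 11).
Solve U^T U · c = U^T v for the coefficients: c = (-4/7, 9/7). The projection is proj_W(v) = U c.
Check: (v - proj_W(v)) · u_1 = 0  (should be 0).
Check: (v - proj_W(v)) · u_2 = 0  (should be 0).
Result: proj_W(v) = (2, 2, -3).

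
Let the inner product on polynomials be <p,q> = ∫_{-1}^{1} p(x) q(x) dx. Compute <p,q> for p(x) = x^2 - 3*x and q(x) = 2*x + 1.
<p,q> = -10/3

Expand the product: p(x)·q(x) = 2*x^3 - 5*x^2 - 3*x.
∫_{-1}^{1} of each monomial x^k gives [2/(k+1) if k even, 0 if k odd]. Integrating term-by-term (or equivalently evaluating the antiderivative F(x) = x^4/2 - 5*x^3/3 - 3*x^2/2 at the endpoints):
  F(1) − F(−1) = -8/3 − (2/3) = -10/3.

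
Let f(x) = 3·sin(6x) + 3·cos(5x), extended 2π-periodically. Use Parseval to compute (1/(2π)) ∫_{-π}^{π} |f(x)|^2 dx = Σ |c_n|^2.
Σ |c_n|^2 = 9

Expand |f|^2 and use orthogonality of {sin(nx), cos(mx)} on [-π, π]:
  ∫_{-π}^{π} sin(nx)^2 dx = π, ∫ cos(mx)^2 dx = π, and cross terms integrate to 0.
So ∫_{-π}^{π} f(x)^2 dx = 3^2 · π + 3^2 · π = (9 + 9)π.
Divide by 2π: (9 + 9)/2 = 9.
By Parseval, this equals Σ |c_n|^2.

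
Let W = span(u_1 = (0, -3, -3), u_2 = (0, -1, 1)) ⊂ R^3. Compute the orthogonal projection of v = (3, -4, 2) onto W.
proj_W(v) = (0, -4, 2)

Set up U = [u_1 | ... | u_2] ∈ R^(3×2). The projector onto W = col(U) is P = U (U^T U)^(-1) U^T.
Compute U^T U =
  [18, 0]
  [0, 2],
and U^T v = (6, 6).
Solve U^T U · c = U^T v for the coefficients: c = (1/3, 3). The projection is proj_W(v) = U c.
Check: (v - proj_W(v)) · u_1 = 0  (should be 0).
Check: (v - proj_W(v)) · u_2 = 0  (should be 0).
Result: proj_W(v) = (0, -4, 2).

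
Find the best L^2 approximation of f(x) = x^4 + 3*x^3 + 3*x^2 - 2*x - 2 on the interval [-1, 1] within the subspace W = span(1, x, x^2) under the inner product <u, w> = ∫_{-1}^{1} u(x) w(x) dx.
g(x) = 27*x^2/7 - x/5 - 73/35

The best approximation g ∈ W is the orthogonal projection of f onto W. Writing g = a_0 + a_1 x + a_2 x^2, the coefficients solve the normal equations G · a = b where
  G_{ij} = <φ_i, φ_j> and b_i = <f, φ_i>, with φ_0 = 1, φ_1 = x, φ_2 = x^2.
G =
  [2, 0, 2/3]
  [0, 2/3, 0]
  [2/3, 0, 2/5],
b = (-8/5, -2/15, 16/105).
Solving gives a_0 = -73/35, a_1 = -1/5, a_2 = 27/7, so
  g(x) = 27*x^2/7 - x/5 - 73/35.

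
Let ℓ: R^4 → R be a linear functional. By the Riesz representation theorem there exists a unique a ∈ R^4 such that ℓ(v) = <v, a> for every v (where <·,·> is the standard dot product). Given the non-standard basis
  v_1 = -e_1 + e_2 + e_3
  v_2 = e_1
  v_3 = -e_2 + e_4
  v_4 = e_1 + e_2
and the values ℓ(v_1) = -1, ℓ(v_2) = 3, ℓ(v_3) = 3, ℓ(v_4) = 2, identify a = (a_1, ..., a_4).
a = (3, -1, 3, 2)

Write a = (a_1, ..., a_4) in the standard basis. For each basis vector v_i, ℓ(v_i) = <v_i, a> is a linear equation in the a_j's. Collect the n equations into a matrix system V a = ℓ, where row i of V is v_i (expressed in the standard basis). Since V is invertible (lower-triangular with 1s on the diagonal, up to permutation), solve by back-substitution:
  V =
[[-1, 1, 1, 0],
 [1, 0, 0, 0],
 [0, -1, 0, 1],
 [1, 1, 0, 0]]
  V a = (-1, 3, 3, 2)
Solving gives a = (3, -1, 3, 2).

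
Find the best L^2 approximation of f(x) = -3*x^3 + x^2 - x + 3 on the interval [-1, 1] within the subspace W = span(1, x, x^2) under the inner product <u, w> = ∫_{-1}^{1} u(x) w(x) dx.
g(x) = x^2 - 14*x/5 + 3

The best approximation g ∈ W is the orthogonal projection of f onto W. Writing g = a_0 + a_1 x + a_2 x^2, the coefficients solve the normal equations G · a = b where
  G_{ij} = <φ_i, φ_j> and b_i = <f, φ_i>, with φ_0 = 1, φ_1 = x, φ_2 = x^2.
G =
  [2, 0, 2/3]
  [0, 2/3, 0]
  [2/3, 0, 2/5],
b = (20/3, -28/15, 12/5).
Solving gives a_0 = 3, a_1 = -14/5, a_2 = 1, so
  g(x) = x^2 - 14*x/5 + 3.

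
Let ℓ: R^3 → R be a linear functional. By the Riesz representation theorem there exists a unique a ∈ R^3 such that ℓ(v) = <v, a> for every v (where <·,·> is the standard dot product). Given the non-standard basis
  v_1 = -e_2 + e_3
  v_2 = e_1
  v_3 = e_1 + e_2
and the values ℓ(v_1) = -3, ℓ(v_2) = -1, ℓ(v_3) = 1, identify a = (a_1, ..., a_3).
a = (-1, 2, -1)

Write a = (a_1, ..., a_3) in the standard basis. For each basis vector v_i, ℓ(v_i) = <v_i, a> is a linear equation in the a_j's. Collect the n equations into a matrix system V a = ℓ, where row i of V is v_i (expressed in the standard basis). Since V is invertible (lower-triangular with 1s on the diagonal, up to permutation), solve by back-substitution:
  V =
[[0, -1, 1],
 [1, 0, 0],
 [1, 1, 0]]
  V a = (-3, -1, 1)
Solving gives a = (-1, 2, -1).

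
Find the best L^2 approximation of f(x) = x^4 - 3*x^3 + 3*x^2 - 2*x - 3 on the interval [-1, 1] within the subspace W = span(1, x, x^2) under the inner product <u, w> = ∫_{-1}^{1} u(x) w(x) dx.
g(x) = 27*x^2/7 - 19*x/5 - 108/35

The best approximation g ∈ W is the orthogonal projection of f onto W. Writing g = a_0 + a_1 x + a_2 x^2, the coefficients solve the normal equations G · a = b where
  G_{ij} = <φ_i, φ_j> and b_i = <f, φ_i>, with φ_0 = 1, φ_1 = x, φ_2 = x^2.
G =
  [2, 0, 2/3]
  [0, 2/3, 0]
  [2/3, 0, 2/5],
b = (-18/5, -38/15, -18/35).
Solving gives a_0 = -108/35, a_1 = -19/5, a_2 = 27/7, so
  g(x) = 27*x^2/7 - 19*x/5 - 108/35.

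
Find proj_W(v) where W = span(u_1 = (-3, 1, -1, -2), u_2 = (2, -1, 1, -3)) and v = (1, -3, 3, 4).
proj_W(v) = (601/221, -13/17, 13/17, 808/221)

Set up U = [u_1 | ... | u_2] ∈ R^(4×2). The projector onto W = col(U) is P = U (U^T U)^(-1) U^T.
Compute U^T U =
  [15, -2]
  [-2, 15],
and U^T v = (-17, -4).
Solve U^T U · c = U^T v for the coefficients: c = (-263/221, -94/221). The projection is proj_W(v) = U c.
Check: (v - proj_W(v)) · u_1 = 0  (should be 0).
Check: (v - proj_W(v)) · u_2 = 0  (should be 0).
Result: proj_W(v) = (601/221, -13/17, 13/17, 808/221).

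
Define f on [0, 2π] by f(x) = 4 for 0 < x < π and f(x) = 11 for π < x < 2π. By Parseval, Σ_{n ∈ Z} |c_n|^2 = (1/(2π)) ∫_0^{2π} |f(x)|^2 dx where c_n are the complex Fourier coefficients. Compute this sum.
Σ |c_n|^2 = 137/2

Parseval equates the L^2 energy of f (normalised by 1/(2π)) with the ℓ^2 sum of its Fourier coefficients: (1/(2π)) ∫_0^{2π} |f|^2 = Σ |c_n|^2.
Compute the left side: (1/(2π)) [∫_0^π 4^2 dx + ∫_π^{2π} 11^2 dx] = (1/(2π)) · (16π + 121π) = (16 + 121)/2 = 137/2.
So Σ_{n ∈ Z} |c_n|^2 = 137/2.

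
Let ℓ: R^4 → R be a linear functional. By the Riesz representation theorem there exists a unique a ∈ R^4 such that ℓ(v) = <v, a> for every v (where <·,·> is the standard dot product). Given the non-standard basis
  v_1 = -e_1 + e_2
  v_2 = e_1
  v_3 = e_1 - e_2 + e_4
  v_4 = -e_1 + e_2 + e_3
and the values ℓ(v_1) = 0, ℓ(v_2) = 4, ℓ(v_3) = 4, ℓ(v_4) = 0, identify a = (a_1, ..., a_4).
a = (4, 4, 0, 4)

Write a = (a_1, ..., a_4) in the standard basis. For each basis vector v_i, ℓ(v_i) = <v_i, a> is a linear equation in the a_j's. Collect the n equations into a matrix system V a = ℓ, where row i of V is v_i (expressed in the standard basis). Since V is invertible (lower-triangular with 1s on the diagonal, up to permutation), solve by back-substitution:
  V =
[[-1, 1, 0, 0],
 [1, 0, 0, 0],
 [1, -1, 0, 1],
 [-1, 1, 1, 0]]
  V a = (0, 4, 4, 0)
Solving gives a = (4, 4, 0, 4).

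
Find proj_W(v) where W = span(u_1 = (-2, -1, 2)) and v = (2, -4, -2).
proj_W(v) = (8/9, 4/9, -8/9)

Set up U = [u_1 | ... | u_1] ∈ R^(3×1). The projector onto W = col(U) is P = U (U^T U)^(-1) U^T.
Compute U^T U =
  [9],
and U^T v = (-4).
Solve U^T U · c = U^T v for the coefficients: c = (-4/9). The projection is proj_W(v) = U c.
Check: (v - proj_W(v)) · u_1 = 0  (should be 0).
Result: proj_W(v) = (8/9, 4/9, -8/9).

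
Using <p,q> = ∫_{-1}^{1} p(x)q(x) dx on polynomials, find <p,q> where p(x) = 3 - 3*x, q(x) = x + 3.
<p,q> = 16

Expand the product: p(x)·q(x) = -3*x^2 - 6*x + 9.
∫_{-1}^{1} of each monomial x^k gives [2/(k+1) if k even, 0 if k odd]. Integrating term-by-term (or equivalently evaluating the antiderivative F(x) = -x^3 - 3*x^2 + 9*x at the endpoints):
  F(1) − F(−1) = 5 − (-11) = 16.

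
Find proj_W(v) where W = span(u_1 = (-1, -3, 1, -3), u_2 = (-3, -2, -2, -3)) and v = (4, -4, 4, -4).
proj_W(v) = (2, -46/11, 58/11, -30/11)

Set up U = [u_1 | ... | u_2] ∈ R^(4×2). The projector onto W = col(U) is P = U (U^T U)^(-1) U^T.
Compute U^T U =
  [20, 16]
  [16, 26],
and U^T v = (24, 0).
Solve U^T U · c = U^T v for the coefficients: c = (26/11, -16/11). The projection is proj_W(v) = U c.
Check: (v - proj_W(v)) · u_1 = 0  (should be 0).
Check: (v - proj_W(v)) · u_2 = 0  (should be 0).
Result: proj_W(v) = (2, -46/11, 58/11, -30/11).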